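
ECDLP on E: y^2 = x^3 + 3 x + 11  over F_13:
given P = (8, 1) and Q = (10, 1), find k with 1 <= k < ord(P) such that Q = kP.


Enumerate multiples of P until we hit Q = (10, 1):
  1P = (8, 1)
  2P = (10, 12)
  3P = (9, 0)
  4P = (10, 1)
Match found at i = 4.

k = 4


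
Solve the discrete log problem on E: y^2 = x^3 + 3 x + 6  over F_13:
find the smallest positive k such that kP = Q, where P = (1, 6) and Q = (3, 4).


Enumerate multiples of P until we hit Q = (3, 4):
  1P = (1, 6)
  2P = (8, 10)
  3P = (3, 4)
Match found at i = 3.

k = 3


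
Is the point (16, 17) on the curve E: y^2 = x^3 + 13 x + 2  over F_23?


Check whether y^2 = x^3 + 13 x + 2 (mod 23) for (x, y) = (16, 17).
LHS: y^2 = 17^2 mod 23 = 13
RHS: x^3 + 13 x + 2 = 16^3 + 13*16 + 2 mod 23 = 5
LHS != RHS

No, not on the curve


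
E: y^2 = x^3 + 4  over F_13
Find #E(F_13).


For each x in F_13, count y with y^2 = x^3 + 0 x + 4 mod 13:
  x = 0: RHS = 4, y in [2, 11]  -> 2 point(s)
  x = 2: RHS = 12, y in [5, 8]  -> 2 point(s)
  x = 4: RHS = 3, y in [4, 9]  -> 2 point(s)
  x = 5: RHS = 12, y in [5, 8]  -> 2 point(s)
  x = 6: RHS = 12, y in [5, 8]  -> 2 point(s)
  x = 7: RHS = 9, y in [3, 10]  -> 2 point(s)
  x = 8: RHS = 9, y in [3, 10]  -> 2 point(s)
  x = 10: RHS = 3, y in [4, 9]  -> 2 point(s)
  x = 11: RHS = 9, y in [3, 10]  -> 2 point(s)
  x = 12: RHS = 3, y in [4, 9]  -> 2 point(s)
Affine points: 20. Add the point at infinity: total = 21.

#E(F_13) = 21


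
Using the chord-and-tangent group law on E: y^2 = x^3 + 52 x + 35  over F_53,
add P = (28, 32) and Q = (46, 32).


P != Q, so use the chord formula.
s = (y2 - y1) / (x2 - x1) = (0) / (18) mod 53 = 0
x3 = s^2 - x1 - x2 mod 53 = 0^2 - 28 - 46 = 32
y3 = s (x1 - x3) - y1 mod 53 = 0 * (28 - 32) - 32 = 21

P + Q = (32, 21)


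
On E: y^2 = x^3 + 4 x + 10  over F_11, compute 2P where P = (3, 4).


Doubling: s = (3 x1^2 + a) / (2 y1)
s = (3*3^2 + 4) / (2*4) mod 11 = 8
x3 = s^2 - 2 x1 mod 11 = 8^2 - 2*3 = 3
y3 = s (x1 - x3) - y1 mod 11 = 8 * (3 - 3) - 4 = 7

2P = (3, 7)


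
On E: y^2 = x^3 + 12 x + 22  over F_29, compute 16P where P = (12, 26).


k = 16 = 10000_2 (binary, LSB first: 00001)
Double-and-add from P = (12, 26):
  bit 0 = 0: acc unchanged = O
  bit 1 = 0: acc unchanged = O
  bit 2 = 0: acc unchanged = O
  bit 3 = 0: acc unchanged = O
  bit 4 = 1: acc = O + (11, 21) = (11, 21)

16P = (11, 21)


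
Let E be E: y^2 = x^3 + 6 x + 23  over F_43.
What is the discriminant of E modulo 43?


4 a^3 + 27 b^2 = 4*6^3 + 27*23^2 = 864 + 14283 = 15147
Delta = -16 * (15147) = -242352
Delta mod 43 = 39

Delta = 39 (mod 43)


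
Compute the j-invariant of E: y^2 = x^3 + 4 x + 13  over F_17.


Delta = -16(4 a^3 + 27 b^2) mod 17 = 8
-1728 * (4 a)^3 = -1728 * (4*4)^3 mod 17 = 11
j = 11 * 8^(-1) mod 17 = 12

j = 12 (mod 17)


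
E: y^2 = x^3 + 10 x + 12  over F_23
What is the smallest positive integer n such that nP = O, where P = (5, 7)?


Compute successive multiples of P until we hit O:
  1P = (5, 7)
  2P = (19, 0)
  3P = (5, 16)
  4P = O

ord(P) = 4


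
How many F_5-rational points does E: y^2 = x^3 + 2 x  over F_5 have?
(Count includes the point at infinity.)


For each x in F_5, count y with y^2 = x^3 + 2 x + 0 mod 5:
  x = 0: RHS = 0, y in [0]  -> 1 point(s)
Affine points: 1. Add the point at infinity: total = 2.

#E(F_5) = 2


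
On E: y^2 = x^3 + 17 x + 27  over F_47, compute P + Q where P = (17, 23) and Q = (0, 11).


P != Q, so use the chord formula.
s = (y2 - y1) / (x2 - x1) = (35) / (30) mod 47 = 9
x3 = s^2 - x1 - x2 mod 47 = 9^2 - 17 - 0 = 17
y3 = s (x1 - x3) - y1 mod 47 = 9 * (17 - 17) - 23 = 24

P + Q = (17, 24)


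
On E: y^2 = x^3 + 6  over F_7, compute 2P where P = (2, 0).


k = 2 = 10_2 (binary, LSB first: 01)
Double-and-add from P = (2, 0):
  bit 0 = 0: acc unchanged = O
  bit 1 = 1: acc = O + O = O

2P = O


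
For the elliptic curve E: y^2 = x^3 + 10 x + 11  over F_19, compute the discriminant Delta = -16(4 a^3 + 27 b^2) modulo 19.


4 a^3 + 27 b^2 = 4*10^3 + 27*11^2 = 4000 + 3267 = 7267
Delta = -16 * (7267) = -116272
Delta mod 19 = 8

Delta = 8 (mod 19)


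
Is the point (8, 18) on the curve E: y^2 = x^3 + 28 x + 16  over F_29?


Check whether y^2 = x^3 + 28 x + 16 (mod 29) for (x, y) = (8, 18).
LHS: y^2 = 18^2 mod 29 = 5
RHS: x^3 + 28 x + 16 = 8^3 + 28*8 + 16 mod 29 = 27
LHS != RHS

No, not on the curve


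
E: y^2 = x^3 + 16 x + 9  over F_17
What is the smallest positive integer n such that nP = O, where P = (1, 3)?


Compute successive multiples of P until we hit O:
  1P = (1, 3)
  2P = (0, 3)
  3P = (16, 14)
  4P = (9, 7)
  5P = (3, 13)
  6P = (4, 16)
  7P = (10, 9)
  8P = (14, 11)
  ... (continuing to 24P)
  24P = O

ord(P) = 24


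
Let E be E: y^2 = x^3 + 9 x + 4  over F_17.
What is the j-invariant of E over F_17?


Delta = -16(4 a^3 + 27 b^2) mod 17 = 16
-1728 * (4 a)^3 = -1728 * (4*9)^3 mod 17 = 14
j = 14 * 16^(-1) mod 17 = 3

j = 3 (mod 17)


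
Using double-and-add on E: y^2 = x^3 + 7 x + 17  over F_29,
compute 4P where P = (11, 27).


k = 4 = 100_2 (binary, LSB first: 001)
Double-and-add from P = (11, 27):
  bit 0 = 0: acc unchanged = O
  bit 1 = 0: acc unchanged = O
  bit 2 = 1: acc = O + (28, 26) = (28, 26)

4P = (28, 26)


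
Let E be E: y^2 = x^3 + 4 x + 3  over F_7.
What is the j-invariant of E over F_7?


Delta = -16(4 a^3 + 27 b^2) mod 7 = 3
-1728 * (4 a)^3 = -1728 * (4*4)^3 mod 7 = 1
j = 1 * 3^(-1) mod 7 = 5

j = 5 (mod 7)


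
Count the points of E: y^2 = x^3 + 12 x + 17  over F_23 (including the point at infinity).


For each x in F_23, count y with y^2 = x^3 + 12 x + 17 mod 23:
  x = 2: RHS = 3, y in [7, 16]  -> 2 point(s)
  x = 5: RHS = 18, y in [8, 15]  -> 2 point(s)
  x = 6: RHS = 6, y in [11, 12]  -> 2 point(s)
  x = 8: RHS = 4, y in [2, 21]  -> 2 point(s)
  x = 9: RHS = 3, y in [7, 16]  -> 2 point(s)
  x = 11: RHS = 8, y in [10, 13]  -> 2 point(s)
  x = 12: RHS = 3, y in [7, 16]  -> 2 point(s)
  x = 13: RHS = 1, y in [1, 22]  -> 2 point(s)
  x = 14: RHS = 8, y in [10, 13]  -> 2 point(s)
  x = 16: RHS = 4, y in [2, 21]  -> 2 point(s)
  x = 18: RHS = 16, y in [4, 19]  -> 2 point(s)
  x = 20: RHS = 0, y in [0]  -> 1 point(s)
  x = 21: RHS = 8, y in [10, 13]  -> 2 point(s)
  x = 22: RHS = 4, y in [2, 21]  -> 2 point(s)
Affine points: 27. Add the point at infinity: total = 28.

#E(F_23) = 28


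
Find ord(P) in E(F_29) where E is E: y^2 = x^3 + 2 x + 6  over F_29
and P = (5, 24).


Compute successive multiples of P until we hit O:
  1P = (5, 24)
  2P = (20, 19)
  3P = (17, 9)
  4P = (14, 9)
  5P = (16, 4)
  6P = (1, 3)
  7P = (27, 20)
  8P = (21, 0)
  ... (continuing to 16P)
  16P = O

ord(P) = 16


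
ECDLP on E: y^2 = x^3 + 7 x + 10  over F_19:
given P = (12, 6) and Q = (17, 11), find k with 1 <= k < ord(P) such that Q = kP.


Enumerate multiples of P until we hit Q = (17, 11):
  1P = (12, 6)
  2P = (4, 8)
  3P = (9, 17)
  4P = (3, 18)
  5P = (10, 4)
  6P = (17, 8)
  7P = (16, 0)
  8P = (17, 11)
Match found at i = 8.

k = 8


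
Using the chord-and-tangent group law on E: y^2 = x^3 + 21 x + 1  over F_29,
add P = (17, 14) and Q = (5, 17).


P != Q, so use the chord formula.
s = (y2 - y1) / (x2 - x1) = (3) / (17) mod 29 = 7
x3 = s^2 - x1 - x2 mod 29 = 7^2 - 17 - 5 = 27
y3 = s (x1 - x3) - y1 mod 29 = 7 * (17 - 27) - 14 = 3

P + Q = (27, 3)


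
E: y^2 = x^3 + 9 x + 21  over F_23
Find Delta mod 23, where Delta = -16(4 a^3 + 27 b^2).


4 a^3 + 27 b^2 = 4*9^3 + 27*21^2 = 2916 + 11907 = 14823
Delta = -16 * (14823) = -237168
Delta mod 23 = 8

Delta = 8 (mod 23)


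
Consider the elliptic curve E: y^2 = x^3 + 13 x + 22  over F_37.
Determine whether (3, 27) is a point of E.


Check whether y^2 = x^3 + 13 x + 22 (mod 37) for (x, y) = (3, 27).
LHS: y^2 = 27^2 mod 37 = 26
RHS: x^3 + 13 x + 22 = 3^3 + 13*3 + 22 mod 37 = 14
LHS != RHS

No, not on the curve


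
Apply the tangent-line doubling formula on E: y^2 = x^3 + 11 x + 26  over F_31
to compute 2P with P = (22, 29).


Doubling: s = (3 x1^2 + a) / (2 y1)
s = (3*22^2 + 11) / (2*29) mod 31 = 14
x3 = s^2 - 2 x1 mod 31 = 14^2 - 2*22 = 28
y3 = s (x1 - x3) - y1 mod 31 = 14 * (22 - 28) - 29 = 11

2P = (28, 11)


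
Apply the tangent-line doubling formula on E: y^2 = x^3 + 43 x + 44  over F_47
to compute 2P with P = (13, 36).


Doubling: s = (3 x1^2 + a) / (2 y1)
s = (3*13^2 + 43) / (2*36) mod 47 = 22
x3 = s^2 - 2 x1 mod 47 = 22^2 - 2*13 = 35
y3 = s (x1 - x3) - y1 mod 47 = 22 * (13 - 35) - 36 = 44

2P = (35, 44)


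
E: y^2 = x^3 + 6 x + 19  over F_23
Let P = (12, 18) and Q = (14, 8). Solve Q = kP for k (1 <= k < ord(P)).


Enumerate multiples of P until we hit Q = (14, 8):
  1P = (12, 18)
  2P = (2, 4)
  3P = (22, 14)
  4P = (14, 15)
  5P = (5, 6)
  6P = (8, 2)
  7P = (19, 0)
  8P = (8, 21)
  9P = (5, 17)
  10P = (14, 8)
Match found at i = 10.

k = 10


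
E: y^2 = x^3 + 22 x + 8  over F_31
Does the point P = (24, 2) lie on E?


Check whether y^2 = x^3 + 22 x + 8 (mod 31) for (x, y) = (24, 2).
LHS: y^2 = 2^2 mod 31 = 4
RHS: x^3 + 22 x + 8 = 24^3 + 22*24 + 8 mod 31 = 7
LHS != RHS

No, not on the curve


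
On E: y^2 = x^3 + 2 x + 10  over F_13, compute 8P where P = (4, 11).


k = 8 = 1000_2 (binary, LSB first: 0001)
Double-and-add from P = (4, 11):
  bit 0 = 0: acc unchanged = O
  bit 1 = 0: acc unchanged = O
  bit 2 = 0: acc unchanged = O
  bit 3 = 1: acc = O + (4, 2) = (4, 2)

8P = (4, 2)


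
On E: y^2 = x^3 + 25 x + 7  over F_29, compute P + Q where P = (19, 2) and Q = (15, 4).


P != Q, so use the chord formula.
s = (y2 - y1) / (x2 - x1) = (2) / (25) mod 29 = 14
x3 = s^2 - x1 - x2 mod 29 = 14^2 - 19 - 15 = 17
y3 = s (x1 - x3) - y1 mod 29 = 14 * (19 - 17) - 2 = 26

P + Q = (17, 26)


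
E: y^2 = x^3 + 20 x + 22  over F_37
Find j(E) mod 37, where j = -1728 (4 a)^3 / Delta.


Delta = -16(4 a^3 + 27 b^2) mod 37 = 5
-1728 * (4 a)^3 = -1728 * (4*20)^3 mod 37 = 8
j = 8 * 5^(-1) mod 37 = 9

j = 9 (mod 37)


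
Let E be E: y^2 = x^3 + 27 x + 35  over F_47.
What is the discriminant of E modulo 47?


4 a^3 + 27 b^2 = 4*27^3 + 27*35^2 = 78732 + 33075 = 111807
Delta = -16 * (111807) = -1788912
Delta mod 47 = 2

Delta = 2 (mod 47)


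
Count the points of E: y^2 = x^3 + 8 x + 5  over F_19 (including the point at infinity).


For each x in F_19, count y with y^2 = x^3 + 8 x + 5 mod 19:
  x = 0: RHS = 5, y in [9, 10]  -> 2 point(s)
  x = 4: RHS = 6, y in [5, 14]  -> 2 point(s)
  x = 7: RHS = 5, y in [9, 10]  -> 2 point(s)
  x = 8: RHS = 11, y in [7, 12]  -> 2 point(s)
  x = 12: RHS = 5, y in [9, 10]  -> 2 point(s)
  x = 13: RHS = 7, y in [8, 11]  -> 2 point(s)
  x = 14: RHS = 11, y in [7, 12]  -> 2 point(s)
  x = 15: RHS = 4, y in [2, 17]  -> 2 point(s)
  x = 16: RHS = 11, y in [7, 12]  -> 2 point(s)
  x = 17: RHS = 0, y in [0]  -> 1 point(s)
Affine points: 19. Add the point at infinity: total = 20.

#E(F_19) = 20


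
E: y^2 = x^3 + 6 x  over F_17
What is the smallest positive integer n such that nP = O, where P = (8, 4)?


Compute successive multiples of P until we hit O:
  1P = (8, 4)
  2P = (9, 1)
  3P = (9, 16)
  4P = (8, 13)
  5P = O

ord(P) = 5


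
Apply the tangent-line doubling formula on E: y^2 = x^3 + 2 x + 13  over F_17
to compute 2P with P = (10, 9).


Doubling: s = (3 x1^2 + a) / (2 y1)
s = (3*10^2 + 2) / (2*9) mod 17 = 13
x3 = s^2 - 2 x1 mod 17 = 13^2 - 2*10 = 13
y3 = s (x1 - x3) - y1 mod 17 = 13 * (10 - 13) - 9 = 3

2P = (13, 3)


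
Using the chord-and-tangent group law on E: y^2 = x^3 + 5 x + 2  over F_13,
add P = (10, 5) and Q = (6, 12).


P != Q, so use the chord formula.
s = (y2 - y1) / (x2 - x1) = (7) / (9) mod 13 = 8
x3 = s^2 - x1 - x2 mod 13 = 8^2 - 10 - 6 = 9
y3 = s (x1 - x3) - y1 mod 13 = 8 * (10 - 9) - 5 = 3

P + Q = (9, 3)


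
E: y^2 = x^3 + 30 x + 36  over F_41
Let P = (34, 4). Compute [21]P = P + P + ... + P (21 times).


k = 21 = 10101_2 (binary, LSB first: 10101)
Double-and-add from P = (34, 4):
  bit 0 = 1: acc = O + (34, 4) = (34, 4)
  bit 1 = 0: acc unchanged = (34, 4)
  bit 2 = 1: acc = (34, 4) + (13, 32) = (14, 24)
  bit 3 = 0: acc unchanged = (14, 24)
  bit 4 = 1: acc = (14, 24) + (28, 27) = (39, 38)

21P = (39, 38)


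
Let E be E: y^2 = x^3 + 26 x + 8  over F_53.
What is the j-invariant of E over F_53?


Delta = -16(4 a^3 + 27 b^2) mod 53 = 26
-1728 * (4 a)^3 = -1728 * (4*26)^3 mod 53 = 44
j = 44 * 26^(-1) mod 53 = 18

j = 18 (mod 53)


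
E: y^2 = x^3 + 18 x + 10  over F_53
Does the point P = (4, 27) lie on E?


Check whether y^2 = x^3 + 18 x + 10 (mod 53) for (x, y) = (4, 27).
LHS: y^2 = 27^2 mod 53 = 40
RHS: x^3 + 18 x + 10 = 4^3 + 18*4 + 10 mod 53 = 40
LHS = RHS

Yes, on the curve


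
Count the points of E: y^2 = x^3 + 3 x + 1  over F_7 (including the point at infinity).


For each x in F_7, count y with y^2 = x^3 + 3 x + 1 mod 7:
  x = 0: RHS = 1, y in [1, 6]  -> 2 point(s)
  x = 2: RHS = 1, y in [1, 6]  -> 2 point(s)
  x = 3: RHS = 2, y in [3, 4]  -> 2 point(s)
  x = 4: RHS = 0, y in [0]  -> 1 point(s)
  x = 5: RHS = 1, y in [1, 6]  -> 2 point(s)
  x = 6: RHS = 4, y in [2, 5]  -> 2 point(s)
Affine points: 11. Add the point at infinity: total = 12.

#E(F_7) = 12


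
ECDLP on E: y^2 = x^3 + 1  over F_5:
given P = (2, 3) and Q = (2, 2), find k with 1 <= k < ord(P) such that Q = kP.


Enumerate multiples of P until we hit Q = (2, 2):
  1P = (2, 3)
  2P = (0, 1)
  3P = (4, 0)
  4P = (0, 4)
  5P = (2, 2)
Match found at i = 5.

k = 5


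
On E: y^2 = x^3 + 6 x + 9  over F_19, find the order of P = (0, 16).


Compute successive multiples of P until we hit O:
  1P = (0, 16)
  2P = (1, 4)
  3P = (10, 9)
  4P = (15, 4)
  5P = (13, 2)
  6P = (3, 15)
  7P = (14, 14)
  8P = (12, 2)
  ... (continuing to 18P)
  18P = O

ord(P) = 18


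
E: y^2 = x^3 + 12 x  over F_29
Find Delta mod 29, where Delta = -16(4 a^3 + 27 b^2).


4 a^3 + 27 b^2 = 4*12^3 + 27*0^2 = 6912 + 0 = 6912
Delta = -16 * (6912) = -110592
Delta mod 29 = 14

Delta = 14 (mod 29)


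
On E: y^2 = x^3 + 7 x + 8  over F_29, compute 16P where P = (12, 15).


k = 16 = 10000_2 (binary, LSB first: 00001)
Double-and-add from P = (12, 15):
  bit 0 = 0: acc unchanged = O
  bit 1 = 0: acc unchanged = O
  bit 2 = 0: acc unchanged = O
  bit 3 = 0: acc unchanged = O
  bit 4 = 1: acc = O + (12, 14) = (12, 14)

16P = (12, 14)


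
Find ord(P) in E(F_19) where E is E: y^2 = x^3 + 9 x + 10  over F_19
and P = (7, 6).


Compute successive multiples of P until we hit O:
  1P = (7, 6)
  2P = (3, 8)
  3P = (14, 7)
  4P = (5, 16)
  5P = (13, 5)
  6P = (8, 10)
  7P = (1, 18)
  8P = (15, 10)
  ... (continuing to 22P)
  22P = O

ord(P) = 22


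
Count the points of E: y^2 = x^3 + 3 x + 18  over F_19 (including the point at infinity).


For each x in F_19, count y with y^2 = x^3 + 3 x + 18 mod 19:
  x = 3: RHS = 16, y in [4, 15]  -> 2 point(s)
  x = 5: RHS = 6, y in [5, 14]  -> 2 point(s)
  x = 6: RHS = 5, y in [9, 10]  -> 2 point(s)
  x = 14: RHS = 11, y in [7, 12]  -> 2 point(s)
  x = 16: RHS = 1, y in [1, 18]  -> 2 point(s)
  x = 17: RHS = 4, y in [2, 17]  -> 2 point(s)
Affine points: 12. Add the point at infinity: total = 13.

#E(F_19) = 13


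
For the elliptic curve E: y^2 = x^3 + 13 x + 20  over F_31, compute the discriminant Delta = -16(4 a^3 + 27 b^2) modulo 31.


4 a^3 + 27 b^2 = 4*13^3 + 27*20^2 = 8788 + 10800 = 19588
Delta = -16 * (19588) = -313408
Delta mod 31 = 2

Delta = 2 (mod 31)


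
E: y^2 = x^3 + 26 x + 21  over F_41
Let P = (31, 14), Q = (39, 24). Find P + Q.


P != Q, so use the chord formula.
s = (y2 - y1) / (x2 - x1) = (10) / (8) mod 41 = 32
x3 = s^2 - x1 - x2 mod 41 = 32^2 - 31 - 39 = 11
y3 = s (x1 - x3) - y1 mod 41 = 32 * (31 - 11) - 14 = 11

P + Q = (11, 11)


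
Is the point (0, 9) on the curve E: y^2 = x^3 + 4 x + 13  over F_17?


Check whether y^2 = x^3 + 4 x + 13 (mod 17) for (x, y) = (0, 9).
LHS: y^2 = 9^2 mod 17 = 13
RHS: x^3 + 4 x + 13 = 0^3 + 4*0 + 13 mod 17 = 13
LHS = RHS

Yes, on the curve


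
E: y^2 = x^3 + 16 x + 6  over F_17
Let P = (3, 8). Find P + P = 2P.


Doubling: s = (3 x1^2 + a) / (2 y1)
s = (3*3^2 + 16) / (2*8) mod 17 = 8
x3 = s^2 - 2 x1 mod 17 = 8^2 - 2*3 = 7
y3 = s (x1 - x3) - y1 mod 17 = 8 * (3 - 7) - 8 = 11

2P = (7, 11)


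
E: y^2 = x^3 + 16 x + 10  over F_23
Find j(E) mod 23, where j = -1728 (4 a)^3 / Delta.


Delta = -16(4 a^3 + 27 b^2) mod 23 = 4
-1728 * (4 a)^3 = -1728 * (4*16)^3 mod 23 = 7
j = 7 * 4^(-1) mod 23 = 19

j = 19 (mod 23)


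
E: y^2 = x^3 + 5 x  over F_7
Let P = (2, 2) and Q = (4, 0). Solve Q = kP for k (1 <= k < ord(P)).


Enumerate multiples of P until we hit Q = (4, 0):
  1P = (2, 2)
  2P = (4, 0)
Match found at i = 2.

k = 2


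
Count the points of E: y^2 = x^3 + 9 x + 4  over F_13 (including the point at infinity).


For each x in F_13, count y with y^2 = x^3 + 9 x + 4 mod 13:
  x = 0: RHS = 4, y in [2, 11]  -> 2 point(s)
  x = 1: RHS = 1, y in [1, 12]  -> 2 point(s)
  x = 2: RHS = 4, y in [2, 11]  -> 2 point(s)
  x = 4: RHS = 0, y in [0]  -> 1 point(s)
  x = 6: RHS = 1, y in [1, 12]  -> 2 point(s)
  x = 8: RHS = 3, y in [4, 9]  -> 2 point(s)
  x = 11: RHS = 4, y in [2, 11]  -> 2 point(s)
Affine points: 13. Add the point at infinity: total = 14.

#E(F_13) = 14


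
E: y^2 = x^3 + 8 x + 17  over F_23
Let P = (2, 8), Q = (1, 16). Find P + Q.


P != Q, so use the chord formula.
s = (y2 - y1) / (x2 - x1) = (8) / (22) mod 23 = 15
x3 = s^2 - x1 - x2 mod 23 = 15^2 - 2 - 1 = 15
y3 = s (x1 - x3) - y1 mod 23 = 15 * (2 - 15) - 8 = 4

P + Q = (15, 4)


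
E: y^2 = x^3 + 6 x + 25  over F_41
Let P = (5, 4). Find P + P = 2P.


Doubling: s = (3 x1^2 + a) / (2 y1)
s = (3*5^2 + 6) / (2*4) mod 41 = 5
x3 = s^2 - 2 x1 mod 41 = 5^2 - 2*5 = 15
y3 = s (x1 - x3) - y1 mod 41 = 5 * (5 - 15) - 4 = 28

2P = (15, 28)


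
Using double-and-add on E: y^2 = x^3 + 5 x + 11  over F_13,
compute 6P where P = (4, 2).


k = 6 = 110_2 (binary, LSB first: 011)
Double-and-add from P = (4, 2):
  bit 0 = 0: acc unchanged = O
  bit 1 = 1: acc = O + (1, 2) = (1, 2)
  bit 2 = 1: acc = (1, 2) + (2, 9) = (7, 8)

6P = (7, 8)


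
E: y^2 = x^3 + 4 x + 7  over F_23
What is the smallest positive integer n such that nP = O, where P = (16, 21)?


Compute successive multiples of P until we hit O:
  1P = (16, 21)
  2P = (3, 0)
  3P = (16, 2)
  4P = O

ord(P) = 4


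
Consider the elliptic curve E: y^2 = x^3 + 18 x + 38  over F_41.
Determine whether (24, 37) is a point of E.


Check whether y^2 = x^3 + 18 x + 38 (mod 41) for (x, y) = (24, 37).
LHS: y^2 = 37^2 mod 41 = 16
RHS: x^3 + 18 x + 38 = 24^3 + 18*24 + 38 mod 41 = 26
LHS != RHS

No, not on the curve


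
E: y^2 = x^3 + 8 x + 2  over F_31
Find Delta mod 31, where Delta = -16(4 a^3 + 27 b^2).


4 a^3 + 27 b^2 = 4*8^3 + 27*2^2 = 2048 + 108 = 2156
Delta = -16 * (2156) = -34496
Delta mod 31 = 7

Delta = 7 (mod 31)


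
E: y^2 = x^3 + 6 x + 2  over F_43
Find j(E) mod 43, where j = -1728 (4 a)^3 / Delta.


Delta = -16(4 a^3 + 27 b^2) mod 43 = 14
-1728 * (4 a)^3 = -1728 * (4*6)^3 mod 43 = 4
j = 4 * 14^(-1) mod 43 = 31

j = 31 (mod 43)


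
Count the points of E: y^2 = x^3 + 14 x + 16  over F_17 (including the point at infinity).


For each x in F_17, count y with y^2 = x^3 + 14 x + 16 mod 17:
  x = 0: RHS = 16, y in [4, 13]  -> 2 point(s)
  x = 2: RHS = 1, y in [1, 16]  -> 2 point(s)
  x = 3: RHS = 0, y in [0]  -> 1 point(s)
  x = 4: RHS = 0, y in [0]  -> 1 point(s)
  x = 7: RHS = 15, y in [7, 10]  -> 2 point(s)
  x = 9: RHS = 4, y in [2, 15]  -> 2 point(s)
  x = 10: RHS = 0, y in [0]  -> 1 point(s)
  x = 12: RHS = 8, y in [5, 12]  -> 2 point(s)
  x = 13: RHS = 15, y in [7, 10]  -> 2 point(s)
  x = 14: RHS = 15, y in [7, 10]  -> 2 point(s)
  x = 16: RHS = 1, y in [1, 16]  -> 2 point(s)
Affine points: 19. Add the point at infinity: total = 20.

#E(F_17) = 20


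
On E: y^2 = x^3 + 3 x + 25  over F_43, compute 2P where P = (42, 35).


Doubling: s = (3 x1^2 + a) / (2 y1)
s = (3*42^2 + 3) / (2*35) mod 43 = 5
x3 = s^2 - 2 x1 mod 43 = 5^2 - 2*42 = 27
y3 = s (x1 - x3) - y1 mod 43 = 5 * (42 - 27) - 35 = 40

2P = (27, 40)


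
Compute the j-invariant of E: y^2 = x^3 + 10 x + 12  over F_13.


Delta = -16(4 a^3 + 27 b^2) mod 13 = 9
-1728 * (4 a)^3 = -1728 * (4*10)^3 mod 13 = 1
j = 1 * 9^(-1) mod 13 = 3

j = 3 (mod 13)


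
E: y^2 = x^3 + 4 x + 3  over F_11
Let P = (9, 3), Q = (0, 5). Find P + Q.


P != Q, so use the chord formula.
s = (y2 - y1) / (x2 - x1) = (2) / (2) mod 11 = 1
x3 = s^2 - x1 - x2 mod 11 = 1^2 - 9 - 0 = 3
y3 = s (x1 - x3) - y1 mod 11 = 1 * (9 - 3) - 3 = 3

P + Q = (3, 3)


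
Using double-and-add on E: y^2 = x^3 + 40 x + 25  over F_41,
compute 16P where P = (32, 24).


k = 16 = 10000_2 (binary, LSB first: 00001)
Double-and-add from P = (32, 24):
  bit 0 = 0: acc unchanged = O
  bit 1 = 0: acc unchanged = O
  bit 2 = 0: acc unchanged = O
  bit 3 = 0: acc unchanged = O
  bit 4 = 1: acc = O + (38, 40) = (38, 40)

16P = (38, 40)


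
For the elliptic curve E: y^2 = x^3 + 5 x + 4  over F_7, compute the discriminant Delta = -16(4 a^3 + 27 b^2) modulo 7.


4 a^3 + 27 b^2 = 4*5^3 + 27*4^2 = 500 + 432 = 932
Delta = -16 * (932) = -14912
Delta mod 7 = 5

Delta = 5 (mod 7)


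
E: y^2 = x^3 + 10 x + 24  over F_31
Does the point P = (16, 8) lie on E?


Check whether y^2 = x^3 + 10 x + 24 (mod 31) for (x, y) = (16, 8).
LHS: y^2 = 8^2 mod 31 = 2
RHS: x^3 + 10 x + 24 = 16^3 + 10*16 + 24 mod 31 = 2
LHS = RHS

Yes, on the curve


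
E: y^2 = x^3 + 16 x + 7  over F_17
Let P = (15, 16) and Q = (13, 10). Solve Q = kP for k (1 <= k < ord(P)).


Enumerate multiples of P until we hit Q = (13, 10):
  1P = (15, 16)
  2P = (13, 7)
  3P = (5, 12)
  4P = (6, 8)
  5P = (14, 0)
  6P = (6, 9)
  7P = (5, 5)
  8P = (13, 10)
Match found at i = 8.

k = 8


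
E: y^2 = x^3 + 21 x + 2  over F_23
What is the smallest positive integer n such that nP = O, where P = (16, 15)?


Compute successive multiples of P until we hit O:
  1P = (16, 15)
  2P = (15, 9)
  3P = (5, 5)
  4P = (11, 0)
  5P = (5, 18)
  6P = (15, 14)
  7P = (16, 8)
  8P = O

ord(P) = 8


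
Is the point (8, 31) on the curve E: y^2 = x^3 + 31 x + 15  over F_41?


Check whether y^2 = x^3 + 31 x + 15 (mod 41) for (x, y) = (8, 31).
LHS: y^2 = 31^2 mod 41 = 18
RHS: x^3 + 31 x + 15 = 8^3 + 31*8 + 15 mod 41 = 37
LHS != RHS

No, not on the curve


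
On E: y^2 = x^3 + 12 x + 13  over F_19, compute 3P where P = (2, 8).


k = 3 = 11_2 (binary, LSB first: 11)
Double-and-add from P = (2, 8):
  bit 0 = 1: acc = O + (2, 8) = (2, 8)
  bit 1 = 1: acc = (2, 8) + (3, 0) = (2, 11)

3P = (2, 11)


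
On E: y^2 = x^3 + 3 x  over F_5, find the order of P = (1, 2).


Compute successive multiples of P until we hit O:
  1P = (1, 2)
  2P = (4, 1)
  3P = (4, 4)
  4P = (1, 3)
  5P = O

ord(P) = 5


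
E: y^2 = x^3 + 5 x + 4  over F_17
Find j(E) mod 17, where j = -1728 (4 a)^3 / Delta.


Delta = -16(4 a^3 + 27 b^2) mod 17 = 14
-1728 * (4 a)^3 = -1728 * (4*5)^3 mod 17 = 9
j = 9 * 14^(-1) mod 17 = 14

j = 14 (mod 17)


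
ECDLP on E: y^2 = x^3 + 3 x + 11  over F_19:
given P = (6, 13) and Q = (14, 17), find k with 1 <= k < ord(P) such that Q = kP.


Enumerate multiples of P until we hit Q = (14, 17):
  1P = (6, 13)
  2P = (13, 9)
  3P = (17, 15)
  4P = (2, 5)
  5P = (15, 7)
  6P = (9, 8)
  7P = (11, 8)
  8P = (3, 3)
  9P = (0, 7)
  10P = (14, 17)
Match found at i = 10.

k = 10


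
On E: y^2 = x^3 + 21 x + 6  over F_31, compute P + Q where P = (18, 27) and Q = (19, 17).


P != Q, so use the chord formula.
s = (y2 - y1) / (x2 - x1) = (21) / (1) mod 31 = 21
x3 = s^2 - x1 - x2 mod 31 = 21^2 - 18 - 19 = 1
y3 = s (x1 - x3) - y1 mod 31 = 21 * (18 - 1) - 27 = 20

P + Q = (1, 20)


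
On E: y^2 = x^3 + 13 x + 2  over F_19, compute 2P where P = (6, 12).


Doubling: s = (3 x1^2 + a) / (2 y1)
s = (3*6^2 + 13) / (2*12) mod 19 = 9
x3 = s^2 - 2 x1 mod 19 = 9^2 - 2*6 = 12
y3 = s (x1 - x3) - y1 mod 19 = 9 * (6 - 12) - 12 = 10

2P = (12, 10)


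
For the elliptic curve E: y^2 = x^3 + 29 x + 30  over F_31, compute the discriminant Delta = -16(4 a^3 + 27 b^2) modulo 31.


4 a^3 + 27 b^2 = 4*29^3 + 27*30^2 = 97556 + 24300 = 121856
Delta = -16 * (121856) = -1949696
Delta mod 31 = 18

Delta = 18 (mod 31)


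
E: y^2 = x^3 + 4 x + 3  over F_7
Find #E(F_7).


For each x in F_7, count y with y^2 = x^3 + 4 x + 3 mod 7:
  x = 1: RHS = 1, y in [1, 6]  -> 2 point(s)
  x = 3: RHS = 0, y in [0]  -> 1 point(s)
  x = 5: RHS = 1, y in [1, 6]  -> 2 point(s)
Affine points: 5. Add the point at infinity: total = 6.

#E(F_7) = 6


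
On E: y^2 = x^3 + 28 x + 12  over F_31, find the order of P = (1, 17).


Compute successive multiples of P until we hit O:
  1P = (1, 17)
  2P = (29, 14)
  3P = (2, 13)
  4P = (13, 0)
  5P = (2, 18)
  6P = (29, 17)
  7P = (1, 14)
  8P = O

ord(P) = 8


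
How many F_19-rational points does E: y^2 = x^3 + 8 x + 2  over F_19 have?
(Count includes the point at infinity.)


For each x in F_19, count y with y^2 = x^3 + 8 x + 2 mod 19:
  x = 1: RHS = 11, y in [7, 12]  -> 2 point(s)
  x = 2: RHS = 7, y in [8, 11]  -> 2 point(s)
  x = 6: RHS = 0, y in [0]  -> 1 point(s)
  x = 9: RHS = 5, y in [9, 10]  -> 2 point(s)
  x = 13: RHS = 4, y in [2, 17]  -> 2 point(s)
  x = 15: RHS = 1, y in [1, 18]  -> 2 point(s)
  x = 17: RHS = 16, y in [4, 15]  -> 2 point(s)
Affine points: 13. Add the point at infinity: total = 14.

#E(F_19) = 14


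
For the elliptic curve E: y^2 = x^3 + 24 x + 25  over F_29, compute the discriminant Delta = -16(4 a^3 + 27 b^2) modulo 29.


4 a^3 + 27 b^2 = 4*24^3 + 27*25^2 = 55296 + 16875 = 72171
Delta = -16 * (72171) = -1154736
Delta mod 29 = 15

Delta = 15 (mod 29)


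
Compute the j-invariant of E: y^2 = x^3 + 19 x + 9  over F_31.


Delta = -16(4 a^3 + 27 b^2) mod 31 = 22
-1728 * (4 a)^3 = -1728 * (4*19)^3 mod 31 = 4
j = 4 * 22^(-1) mod 31 = 3

j = 3 (mod 31)


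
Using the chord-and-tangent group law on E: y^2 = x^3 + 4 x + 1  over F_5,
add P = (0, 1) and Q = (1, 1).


P != Q, so use the chord formula.
s = (y2 - y1) / (x2 - x1) = (0) / (1) mod 5 = 0
x3 = s^2 - x1 - x2 mod 5 = 0^2 - 0 - 1 = 4
y3 = s (x1 - x3) - y1 mod 5 = 0 * (0 - 4) - 1 = 4

P + Q = (4, 4)


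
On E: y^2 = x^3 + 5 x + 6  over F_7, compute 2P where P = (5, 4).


Doubling: s = (3 x1^2 + a) / (2 y1)
s = (3*5^2 + 5) / (2*4) mod 7 = 3
x3 = s^2 - 2 x1 mod 7 = 3^2 - 2*5 = 6
y3 = s (x1 - x3) - y1 mod 7 = 3 * (5 - 6) - 4 = 0

2P = (6, 0)


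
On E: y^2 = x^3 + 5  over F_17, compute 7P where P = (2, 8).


k = 7 = 111_2 (binary, LSB first: 111)
Double-and-add from P = (2, 8):
  bit 0 = 1: acc = O + (2, 8) = (2, 8)
  bit 1 = 1: acc = (2, 8) + (4, 16) = (10, 11)
  bit 2 = 1: acc = (10, 11) + (7, 5) = (4, 1)

7P = (4, 1)


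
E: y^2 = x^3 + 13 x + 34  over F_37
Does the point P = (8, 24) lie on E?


Check whether y^2 = x^3 + 13 x + 34 (mod 37) for (x, y) = (8, 24).
LHS: y^2 = 24^2 mod 37 = 21
RHS: x^3 + 13 x + 34 = 8^3 + 13*8 + 34 mod 37 = 21
LHS = RHS

Yes, on the curve


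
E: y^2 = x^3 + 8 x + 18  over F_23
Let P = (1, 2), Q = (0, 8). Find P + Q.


P != Q, so use the chord formula.
s = (y2 - y1) / (x2 - x1) = (6) / (22) mod 23 = 17
x3 = s^2 - x1 - x2 mod 23 = 17^2 - 1 - 0 = 12
y3 = s (x1 - x3) - y1 mod 23 = 17 * (1 - 12) - 2 = 18

P + Q = (12, 18)


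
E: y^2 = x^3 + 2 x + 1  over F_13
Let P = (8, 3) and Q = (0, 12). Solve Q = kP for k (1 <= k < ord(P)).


Enumerate multiples of P until we hit Q = (0, 12):
  1P = (8, 3)
  2P = (1, 11)
  3P = (0, 12)
Match found at i = 3.

k = 3


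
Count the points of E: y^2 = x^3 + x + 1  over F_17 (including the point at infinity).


For each x in F_17, count y with y^2 = x^3 + 1 x + 1 mod 17:
  x = 0: RHS = 1, y in [1, 16]  -> 2 point(s)
  x = 4: RHS = 1, y in [1, 16]  -> 2 point(s)
  x = 6: RHS = 2, y in [6, 11]  -> 2 point(s)
  x = 9: RHS = 8, y in [5, 12]  -> 2 point(s)
  x = 10: RHS = 8, y in [5, 12]  -> 2 point(s)
  x = 11: RHS = 0, y in [0]  -> 1 point(s)
  x = 13: RHS = 1, y in [1, 16]  -> 2 point(s)
  x = 15: RHS = 8, y in [5, 12]  -> 2 point(s)
  x = 16: RHS = 16, y in [4, 13]  -> 2 point(s)
Affine points: 17. Add the point at infinity: total = 18.

#E(F_17) = 18


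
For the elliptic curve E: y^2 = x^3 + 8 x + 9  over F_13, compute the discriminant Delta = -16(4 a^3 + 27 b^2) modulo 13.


4 a^3 + 27 b^2 = 4*8^3 + 27*9^2 = 2048 + 2187 = 4235
Delta = -16 * (4235) = -67760
Delta mod 13 = 9

Delta = 9 (mod 13)


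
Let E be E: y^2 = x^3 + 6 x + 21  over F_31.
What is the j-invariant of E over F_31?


Delta = -16(4 a^3 + 27 b^2) mod 31 = 16
-1728 * (4 a)^3 = -1728 * (4*6)^3 mod 31 = 15
j = 15 * 16^(-1) mod 31 = 30

j = 30 (mod 31)


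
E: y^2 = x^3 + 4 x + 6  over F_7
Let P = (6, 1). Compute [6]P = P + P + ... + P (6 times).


k = 6 = 110_2 (binary, LSB first: 011)
Double-and-add from P = (6, 1):
  bit 0 = 0: acc unchanged = O
  bit 1 = 1: acc = O + (2, 6) = (2, 6)
  bit 2 = 1: acc = (2, 6) + (4, 3) = (5, 2)

6P = (5, 2)


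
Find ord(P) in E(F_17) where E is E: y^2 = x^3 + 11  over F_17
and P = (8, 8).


Compute successive multiples of P until we hit O:
  1P = (8, 8)
  2P = (9, 14)
  3P = (2, 11)
  4P = (3, 15)
  5P = (10, 5)
  6P = (14, 1)
  7P = (11, 4)
  8P = (13, 10)
  ... (continuing to 18P)
  18P = O

ord(P) = 18


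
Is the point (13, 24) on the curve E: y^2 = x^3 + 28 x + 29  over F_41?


Check whether y^2 = x^3 + 28 x + 29 (mod 41) for (x, y) = (13, 24).
LHS: y^2 = 24^2 mod 41 = 2
RHS: x^3 + 28 x + 29 = 13^3 + 28*13 + 29 mod 41 = 7
LHS != RHS

No, not on the curve


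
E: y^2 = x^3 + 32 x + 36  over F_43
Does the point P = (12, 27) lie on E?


Check whether y^2 = x^3 + 32 x + 36 (mod 43) for (x, y) = (12, 27).
LHS: y^2 = 27^2 mod 43 = 41
RHS: x^3 + 32 x + 36 = 12^3 + 32*12 + 36 mod 43 = 41
LHS = RHS

Yes, on the curve


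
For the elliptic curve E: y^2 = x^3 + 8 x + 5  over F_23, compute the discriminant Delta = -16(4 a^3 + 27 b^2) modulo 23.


4 a^3 + 27 b^2 = 4*8^3 + 27*5^2 = 2048 + 675 = 2723
Delta = -16 * (2723) = -43568
Delta mod 23 = 17

Delta = 17 (mod 23)


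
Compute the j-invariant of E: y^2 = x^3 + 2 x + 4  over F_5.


Delta = -16(4 a^3 + 27 b^2) mod 5 = 1
-1728 * (4 a)^3 = -1728 * (4*2)^3 mod 5 = 4
j = 4 * 1^(-1) mod 5 = 4

j = 4 (mod 5)


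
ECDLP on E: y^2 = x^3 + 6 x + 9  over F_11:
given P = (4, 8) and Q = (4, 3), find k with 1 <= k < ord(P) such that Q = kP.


Enumerate multiples of P until we hit Q = (4, 3):
  1P = (4, 8)
  2P = (7, 8)
  3P = (0, 3)
  4P = (1, 4)
  5P = (9, 0)
  6P = (1, 7)
  7P = (0, 8)
  8P = (7, 3)
  9P = (4, 3)
Match found at i = 9.

k = 9


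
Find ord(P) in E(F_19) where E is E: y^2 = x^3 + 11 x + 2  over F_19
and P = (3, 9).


Compute successive multiples of P until we hit O:
  1P = (3, 9)
  2P = (13, 10)
  3P = (7, 2)
  4P = (18, 3)
  5P = (5, 7)
  6P = (12, 0)
  7P = (5, 12)
  8P = (18, 16)
  ... (continuing to 12P)
  12P = O

ord(P) = 12


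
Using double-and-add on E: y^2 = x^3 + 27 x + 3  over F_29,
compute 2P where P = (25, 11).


k = 2 = 10_2 (binary, LSB first: 01)
Double-and-add from P = (25, 11):
  bit 0 = 0: acc unchanged = O
  bit 1 = 1: acc = O + (21, 0) = (21, 0)

2P = (21, 0)


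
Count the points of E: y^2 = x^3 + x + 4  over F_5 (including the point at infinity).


For each x in F_5, count y with y^2 = x^3 + 1 x + 4 mod 5:
  x = 0: RHS = 4, y in [2, 3]  -> 2 point(s)
  x = 1: RHS = 1, y in [1, 4]  -> 2 point(s)
  x = 2: RHS = 4, y in [2, 3]  -> 2 point(s)
  x = 3: RHS = 4, y in [2, 3]  -> 2 point(s)
Affine points: 8. Add the point at infinity: total = 9.

#E(F_5) = 9


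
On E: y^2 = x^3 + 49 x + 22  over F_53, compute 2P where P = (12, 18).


Doubling: s = (3 x1^2 + a) / (2 y1)
s = (3*12^2 + 49) / (2*18) mod 53 = 6
x3 = s^2 - 2 x1 mod 53 = 6^2 - 2*12 = 12
y3 = s (x1 - x3) - y1 mod 53 = 6 * (12 - 12) - 18 = 35

2P = (12, 35)


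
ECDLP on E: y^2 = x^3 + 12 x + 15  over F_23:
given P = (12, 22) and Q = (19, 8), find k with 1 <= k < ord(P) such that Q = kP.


Enumerate multiples of P until we hit Q = (19, 8):
  1P = (12, 22)
  2P = (17, 7)
  3P = (3, 20)
  4P = (16, 18)
  5P = (19, 8)
Match found at i = 5.

k = 5


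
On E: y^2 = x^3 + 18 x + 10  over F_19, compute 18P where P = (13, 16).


k = 18 = 10010_2 (binary, LSB first: 01001)
Double-and-add from P = (13, 16):
  bit 0 = 0: acc unchanged = O
  bit 1 = 1: acc = O + (16, 9) = (16, 9)
  bit 2 = 0: acc unchanged = (16, 9)
  bit 3 = 0: acc unchanged = (16, 9)
  bit 4 = 1: acc = (16, 9) + (8, 18) = (12, 15)

18P = (12, 15)


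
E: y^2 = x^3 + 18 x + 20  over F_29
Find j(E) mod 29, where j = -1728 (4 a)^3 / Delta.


Delta = -16(4 a^3 + 27 b^2) mod 29 = 22
-1728 * (4 a)^3 = -1728 * (4*18)^3 mod 29 = 13
j = 13 * 22^(-1) mod 29 = 23

j = 23 (mod 29)


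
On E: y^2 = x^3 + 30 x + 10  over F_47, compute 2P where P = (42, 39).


Doubling: s = (3 x1^2 + a) / (2 y1)
s = (3*42^2 + 30) / (2*39) mod 47 = 14
x3 = s^2 - 2 x1 mod 47 = 14^2 - 2*42 = 18
y3 = s (x1 - x3) - y1 mod 47 = 14 * (42 - 18) - 39 = 15

2P = (18, 15)


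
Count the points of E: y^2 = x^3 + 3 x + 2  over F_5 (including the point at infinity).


For each x in F_5, count y with y^2 = x^3 + 3 x + 2 mod 5:
  x = 1: RHS = 1, y in [1, 4]  -> 2 point(s)
  x = 2: RHS = 1, y in [1, 4]  -> 2 point(s)
Affine points: 4. Add the point at infinity: total = 5.

#E(F_5) = 5


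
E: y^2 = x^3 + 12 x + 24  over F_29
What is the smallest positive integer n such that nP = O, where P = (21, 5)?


Compute successive multiples of P until we hit O:
  1P = (21, 5)
  2P = (25, 12)
  3P = (6, 14)
  4P = (7, 4)
  5P = (5, 21)
  6P = (4, 7)
  7P = (0, 13)
  8P = (9, 7)
  ... (continuing to 34P)
  34P = O

ord(P) = 34


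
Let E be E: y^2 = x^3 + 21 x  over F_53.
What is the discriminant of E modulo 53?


4 a^3 + 27 b^2 = 4*21^3 + 27*0^2 = 37044 + 0 = 37044
Delta = -16 * (37044) = -592704
Delta mod 53 = 48

Delta = 48 (mod 53)


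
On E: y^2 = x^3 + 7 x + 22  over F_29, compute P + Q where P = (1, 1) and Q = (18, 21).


P != Q, so use the chord formula.
s = (y2 - y1) / (x2 - x1) = (20) / (17) mod 29 = 8
x3 = s^2 - x1 - x2 mod 29 = 8^2 - 1 - 18 = 16
y3 = s (x1 - x3) - y1 mod 29 = 8 * (1 - 16) - 1 = 24

P + Q = (16, 24)


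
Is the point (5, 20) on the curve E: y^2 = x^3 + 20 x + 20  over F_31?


Check whether y^2 = x^3 + 20 x + 20 (mod 31) for (x, y) = (5, 20).
LHS: y^2 = 20^2 mod 31 = 28
RHS: x^3 + 20 x + 20 = 5^3 + 20*5 + 20 mod 31 = 28
LHS = RHS

Yes, on the curve


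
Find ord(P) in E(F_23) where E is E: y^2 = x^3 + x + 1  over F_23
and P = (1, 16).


Compute successive multiples of P until we hit O:
  1P = (1, 16)
  2P = (7, 12)
  3P = (18, 3)
  4P = (17, 3)
  5P = (0, 22)
  6P = (12, 4)
  7P = (11, 20)
  8P = (13, 16)
  ... (continuing to 28P)
  28P = O

ord(P) = 28


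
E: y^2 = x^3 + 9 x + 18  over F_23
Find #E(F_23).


For each x in F_23, count y with y^2 = x^3 + 9 x + 18 mod 23:
  x = 0: RHS = 18, y in [8, 15]  -> 2 point(s)
  x = 3: RHS = 3, y in [7, 16]  -> 2 point(s)
  x = 4: RHS = 3, y in [7, 16]  -> 2 point(s)
  x = 5: RHS = 4, y in [2, 21]  -> 2 point(s)
  x = 6: RHS = 12, y in [9, 14]  -> 2 point(s)
  x = 8: RHS = 4, y in [2, 21]  -> 2 point(s)
  x = 9: RHS = 0, y in [0]  -> 1 point(s)
  x = 10: RHS = 4, y in [2, 21]  -> 2 point(s)
  x = 13: RHS = 9, y in [3, 20]  -> 2 point(s)
  x = 14: RHS = 13, y in [6, 17]  -> 2 point(s)
  x = 15: RHS = 9, y in [3, 20]  -> 2 point(s)
  x = 16: RHS = 3, y in [7, 16]  -> 2 point(s)
  x = 17: RHS = 1, y in [1, 22]  -> 2 point(s)
  x = 18: RHS = 9, y in [3, 20]  -> 2 point(s)
  x = 22: RHS = 8, y in [10, 13]  -> 2 point(s)
Affine points: 29. Add the point at infinity: total = 30.

#E(F_23) = 30


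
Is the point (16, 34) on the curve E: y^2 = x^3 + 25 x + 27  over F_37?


Check whether y^2 = x^3 + 25 x + 27 (mod 37) for (x, y) = (16, 34).
LHS: y^2 = 34^2 mod 37 = 9
RHS: x^3 + 25 x + 27 = 16^3 + 25*16 + 27 mod 37 = 9
LHS = RHS

Yes, on the curve


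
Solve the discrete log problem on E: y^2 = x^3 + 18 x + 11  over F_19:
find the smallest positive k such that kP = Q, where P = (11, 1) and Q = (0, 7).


Enumerate multiples of P until we hit Q = (0, 7):
  1P = (11, 1)
  2P = (2, 13)
  3P = (12, 13)
  4P = (7, 9)
  5P = (5, 6)
  6P = (0, 12)
  7P = (9, 16)
  8P = (3, 15)
  9P = (14, 9)
  10P = (18, 12)
  11P = (1, 12)
  12P = (16, 14)
  13P = (17, 10)
  14P = (17, 9)
  15P = (16, 5)
  16P = (1, 7)
  17P = (18, 7)
  18P = (14, 10)
  19P = (3, 4)
  20P = (9, 3)
  21P = (0, 7)
Match found at i = 21.

k = 21


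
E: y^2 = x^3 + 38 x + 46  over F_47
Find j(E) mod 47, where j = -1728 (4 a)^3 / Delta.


Delta = -16(4 a^3 + 27 b^2) mod 47 = 23
-1728 * (4 a)^3 = -1728 * (4*38)^3 mod 47 = 24
j = 24 * 23^(-1) mod 47 = 46

j = 46 (mod 47)


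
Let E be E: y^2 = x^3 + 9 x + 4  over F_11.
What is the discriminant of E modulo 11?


4 a^3 + 27 b^2 = 4*9^3 + 27*4^2 = 2916 + 432 = 3348
Delta = -16 * (3348) = -53568
Delta mod 11 = 2

Delta = 2 (mod 11)


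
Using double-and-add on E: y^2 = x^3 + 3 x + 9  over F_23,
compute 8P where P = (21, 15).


k = 8 = 1000_2 (binary, LSB first: 0001)
Double-and-add from P = (21, 15):
  bit 0 = 0: acc unchanged = O
  bit 1 = 0: acc unchanged = O
  bit 2 = 0: acc unchanged = O
  bit 3 = 1: acc = O + (10, 21) = (10, 21)

8P = (10, 21)


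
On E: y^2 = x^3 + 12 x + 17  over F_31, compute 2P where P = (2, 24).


Doubling: s = (3 x1^2 + a) / (2 y1)
s = (3*2^2 + 12) / (2*24) mod 31 = 16
x3 = s^2 - 2 x1 mod 31 = 16^2 - 2*2 = 4
y3 = s (x1 - x3) - y1 mod 31 = 16 * (2 - 4) - 24 = 6

2P = (4, 6)


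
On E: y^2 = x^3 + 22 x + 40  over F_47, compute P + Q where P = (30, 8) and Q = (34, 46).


P != Q, so use the chord formula.
s = (y2 - y1) / (x2 - x1) = (38) / (4) mod 47 = 33
x3 = s^2 - x1 - x2 mod 47 = 33^2 - 30 - 34 = 38
y3 = s (x1 - x3) - y1 mod 47 = 33 * (30 - 38) - 8 = 10

P + Q = (38, 10)


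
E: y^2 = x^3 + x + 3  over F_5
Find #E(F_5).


For each x in F_5, count y with y^2 = x^3 + 1 x + 3 mod 5:
  x = 1: RHS = 0, y in [0]  -> 1 point(s)
  x = 4: RHS = 1, y in [1, 4]  -> 2 point(s)
Affine points: 3. Add the point at infinity: total = 4.

#E(F_5) = 4


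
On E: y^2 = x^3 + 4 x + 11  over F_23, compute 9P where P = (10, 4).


k = 9 = 1001_2 (binary, LSB first: 1001)
Double-and-add from P = (10, 4):
  bit 0 = 1: acc = O + (10, 4) = (10, 4)
  bit 1 = 0: acc unchanged = (10, 4)
  bit 2 = 0: acc unchanged = (10, 4)
  bit 3 = 1: acc = (10, 4) + (8, 7) = (13, 12)

9P = (13, 12)


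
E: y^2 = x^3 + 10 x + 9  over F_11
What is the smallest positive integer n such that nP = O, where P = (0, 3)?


Compute successive multiples of P until we hit O:
  1P = (0, 3)
  2P = (4, 5)
  3P = (10, 3)
  4P = (1, 8)
  5P = (2, 9)
  6P = (7, 9)
  7P = (9, 5)
  8P = (3, 0)
  ... (continuing to 16P)
  16P = O

ord(P) = 16


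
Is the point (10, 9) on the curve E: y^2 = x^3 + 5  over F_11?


Check whether y^2 = x^3 + 0 x + 5 (mod 11) for (x, y) = (10, 9).
LHS: y^2 = 9^2 mod 11 = 4
RHS: x^3 + 0 x + 5 = 10^3 + 0*10 + 5 mod 11 = 4
LHS = RHS

Yes, on the curve


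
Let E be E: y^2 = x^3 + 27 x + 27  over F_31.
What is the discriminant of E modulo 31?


4 a^3 + 27 b^2 = 4*27^3 + 27*27^2 = 78732 + 19683 = 98415
Delta = -16 * (98415) = -1574640
Delta mod 31 = 5

Delta = 5 (mod 31)


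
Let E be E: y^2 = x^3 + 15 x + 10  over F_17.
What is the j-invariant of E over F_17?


Delta = -16(4 a^3 + 27 b^2) mod 17 = 16
-1728 * (4 a)^3 = -1728 * (4*15)^3 mod 17 = 5
j = 5 * 16^(-1) mod 17 = 12

j = 12 (mod 17)


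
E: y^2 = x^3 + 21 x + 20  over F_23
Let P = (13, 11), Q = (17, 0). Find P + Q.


P != Q, so use the chord formula.
s = (y2 - y1) / (x2 - x1) = (12) / (4) mod 23 = 3
x3 = s^2 - x1 - x2 mod 23 = 3^2 - 13 - 17 = 2
y3 = s (x1 - x3) - y1 mod 23 = 3 * (13 - 2) - 11 = 22

P + Q = (2, 22)


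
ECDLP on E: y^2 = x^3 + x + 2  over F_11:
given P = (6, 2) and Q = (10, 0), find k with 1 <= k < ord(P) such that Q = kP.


Enumerate multiples of P until we hit Q = (10, 0):
  1P = (6, 2)
  2P = (8, 4)
  3P = (9, 6)
  4P = (10, 0)
Match found at i = 4.

k = 4


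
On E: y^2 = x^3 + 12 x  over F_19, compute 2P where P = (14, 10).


Doubling: s = (3 x1^2 + a) / (2 y1)
s = (3*14^2 + 12) / (2*10) mod 19 = 11
x3 = s^2 - 2 x1 mod 19 = 11^2 - 2*14 = 17
y3 = s (x1 - x3) - y1 mod 19 = 11 * (14 - 17) - 10 = 14

2P = (17, 14)
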